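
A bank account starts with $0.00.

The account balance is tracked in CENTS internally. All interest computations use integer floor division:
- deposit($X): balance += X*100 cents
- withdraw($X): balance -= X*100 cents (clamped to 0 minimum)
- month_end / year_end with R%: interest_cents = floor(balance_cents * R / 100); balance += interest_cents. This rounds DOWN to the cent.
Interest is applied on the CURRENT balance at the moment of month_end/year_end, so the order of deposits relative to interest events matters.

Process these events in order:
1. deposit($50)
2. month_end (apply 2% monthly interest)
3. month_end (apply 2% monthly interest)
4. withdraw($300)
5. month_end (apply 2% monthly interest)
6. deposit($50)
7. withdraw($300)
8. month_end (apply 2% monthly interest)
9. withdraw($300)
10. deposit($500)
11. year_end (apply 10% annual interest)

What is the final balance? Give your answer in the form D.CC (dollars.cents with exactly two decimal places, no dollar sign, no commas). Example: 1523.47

After 1 (deposit($50)): balance=$50.00 total_interest=$0.00
After 2 (month_end (apply 2% monthly interest)): balance=$51.00 total_interest=$1.00
After 3 (month_end (apply 2% monthly interest)): balance=$52.02 total_interest=$2.02
After 4 (withdraw($300)): balance=$0.00 total_interest=$2.02
After 5 (month_end (apply 2% monthly interest)): balance=$0.00 total_interest=$2.02
After 6 (deposit($50)): balance=$50.00 total_interest=$2.02
After 7 (withdraw($300)): balance=$0.00 total_interest=$2.02
After 8 (month_end (apply 2% monthly interest)): balance=$0.00 total_interest=$2.02
After 9 (withdraw($300)): balance=$0.00 total_interest=$2.02
After 10 (deposit($500)): balance=$500.00 total_interest=$2.02
After 11 (year_end (apply 10% annual interest)): balance=$550.00 total_interest=$52.02

Answer: 550.00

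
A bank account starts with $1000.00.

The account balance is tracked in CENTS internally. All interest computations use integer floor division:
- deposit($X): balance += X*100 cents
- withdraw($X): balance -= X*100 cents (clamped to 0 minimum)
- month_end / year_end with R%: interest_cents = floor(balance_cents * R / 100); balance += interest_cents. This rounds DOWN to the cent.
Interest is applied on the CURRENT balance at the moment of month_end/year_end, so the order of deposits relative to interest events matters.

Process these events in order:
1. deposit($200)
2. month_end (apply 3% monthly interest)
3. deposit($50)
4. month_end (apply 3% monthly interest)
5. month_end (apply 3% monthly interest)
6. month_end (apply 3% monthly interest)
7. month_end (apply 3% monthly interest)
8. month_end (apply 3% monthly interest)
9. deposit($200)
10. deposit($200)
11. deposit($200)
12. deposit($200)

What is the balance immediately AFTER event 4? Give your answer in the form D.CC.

Answer: 1324.58

Derivation:
After 1 (deposit($200)): balance=$1200.00 total_interest=$0.00
After 2 (month_end (apply 3% monthly interest)): balance=$1236.00 total_interest=$36.00
After 3 (deposit($50)): balance=$1286.00 total_interest=$36.00
After 4 (month_end (apply 3% monthly interest)): balance=$1324.58 total_interest=$74.58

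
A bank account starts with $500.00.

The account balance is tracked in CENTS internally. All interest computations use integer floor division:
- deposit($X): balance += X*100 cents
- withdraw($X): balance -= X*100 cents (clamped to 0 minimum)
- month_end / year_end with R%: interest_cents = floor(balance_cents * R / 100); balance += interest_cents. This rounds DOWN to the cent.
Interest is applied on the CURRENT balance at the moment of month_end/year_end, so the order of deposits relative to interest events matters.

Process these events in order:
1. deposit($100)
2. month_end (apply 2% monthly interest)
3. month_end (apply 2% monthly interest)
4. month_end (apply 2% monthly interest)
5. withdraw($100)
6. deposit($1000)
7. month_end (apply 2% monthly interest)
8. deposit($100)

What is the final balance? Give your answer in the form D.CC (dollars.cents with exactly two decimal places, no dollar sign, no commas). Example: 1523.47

After 1 (deposit($100)): balance=$600.00 total_interest=$0.00
After 2 (month_end (apply 2% monthly interest)): balance=$612.00 total_interest=$12.00
After 3 (month_end (apply 2% monthly interest)): balance=$624.24 total_interest=$24.24
After 4 (month_end (apply 2% monthly interest)): balance=$636.72 total_interest=$36.72
After 5 (withdraw($100)): balance=$536.72 total_interest=$36.72
After 6 (deposit($1000)): balance=$1536.72 total_interest=$36.72
After 7 (month_end (apply 2% monthly interest)): balance=$1567.45 total_interest=$67.45
After 8 (deposit($100)): balance=$1667.45 total_interest=$67.45

Answer: 1667.45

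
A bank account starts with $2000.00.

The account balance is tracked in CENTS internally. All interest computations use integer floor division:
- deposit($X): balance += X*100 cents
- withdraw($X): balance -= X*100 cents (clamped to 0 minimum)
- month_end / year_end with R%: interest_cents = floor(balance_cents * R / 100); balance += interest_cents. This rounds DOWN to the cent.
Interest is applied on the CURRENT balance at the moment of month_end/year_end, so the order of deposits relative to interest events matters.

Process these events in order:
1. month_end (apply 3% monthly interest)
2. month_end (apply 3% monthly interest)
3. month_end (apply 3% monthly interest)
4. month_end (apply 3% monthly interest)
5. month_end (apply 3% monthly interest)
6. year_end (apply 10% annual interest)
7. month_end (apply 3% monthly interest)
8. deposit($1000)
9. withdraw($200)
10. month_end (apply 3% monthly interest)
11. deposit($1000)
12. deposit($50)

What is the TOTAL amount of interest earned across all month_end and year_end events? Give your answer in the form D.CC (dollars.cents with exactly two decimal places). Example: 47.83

After 1 (month_end (apply 3% monthly interest)): balance=$2060.00 total_interest=$60.00
After 2 (month_end (apply 3% monthly interest)): balance=$2121.80 total_interest=$121.80
After 3 (month_end (apply 3% monthly interest)): balance=$2185.45 total_interest=$185.45
After 4 (month_end (apply 3% monthly interest)): balance=$2251.01 total_interest=$251.01
After 5 (month_end (apply 3% monthly interest)): balance=$2318.54 total_interest=$318.54
After 6 (year_end (apply 10% annual interest)): balance=$2550.39 total_interest=$550.39
After 7 (month_end (apply 3% monthly interest)): balance=$2626.90 total_interest=$626.90
After 8 (deposit($1000)): balance=$3626.90 total_interest=$626.90
After 9 (withdraw($200)): balance=$3426.90 total_interest=$626.90
After 10 (month_end (apply 3% monthly interest)): balance=$3529.70 total_interest=$729.70
After 11 (deposit($1000)): balance=$4529.70 total_interest=$729.70
After 12 (deposit($50)): balance=$4579.70 total_interest=$729.70

Answer: 729.70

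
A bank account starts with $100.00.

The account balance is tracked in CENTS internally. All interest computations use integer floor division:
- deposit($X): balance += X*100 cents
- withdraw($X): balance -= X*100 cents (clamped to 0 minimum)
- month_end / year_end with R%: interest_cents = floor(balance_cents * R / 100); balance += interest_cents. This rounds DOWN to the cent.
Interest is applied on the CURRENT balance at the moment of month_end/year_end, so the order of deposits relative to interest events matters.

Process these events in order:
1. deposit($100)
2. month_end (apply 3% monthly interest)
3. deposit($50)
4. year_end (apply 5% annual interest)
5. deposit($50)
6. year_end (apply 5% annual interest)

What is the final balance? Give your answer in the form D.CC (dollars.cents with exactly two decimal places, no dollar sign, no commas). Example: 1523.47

Answer: 334.74

Derivation:
After 1 (deposit($100)): balance=$200.00 total_interest=$0.00
After 2 (month_end (apply 3% monthly interest)): balance=$206.00 total_interest=$6.00
After 3 (deposit($50)): balance=$256.00 total_interest=$6.00
After 4 (year_end (apply 5% annual interest)): balance=$268.80 total_interest=$18.80
After 5 (deposit($50)): balance=$318.80 total_interest=$18.80
After 6 (year_end (apply 5% annual interest)): balance=$334.74 total_interest=$34.74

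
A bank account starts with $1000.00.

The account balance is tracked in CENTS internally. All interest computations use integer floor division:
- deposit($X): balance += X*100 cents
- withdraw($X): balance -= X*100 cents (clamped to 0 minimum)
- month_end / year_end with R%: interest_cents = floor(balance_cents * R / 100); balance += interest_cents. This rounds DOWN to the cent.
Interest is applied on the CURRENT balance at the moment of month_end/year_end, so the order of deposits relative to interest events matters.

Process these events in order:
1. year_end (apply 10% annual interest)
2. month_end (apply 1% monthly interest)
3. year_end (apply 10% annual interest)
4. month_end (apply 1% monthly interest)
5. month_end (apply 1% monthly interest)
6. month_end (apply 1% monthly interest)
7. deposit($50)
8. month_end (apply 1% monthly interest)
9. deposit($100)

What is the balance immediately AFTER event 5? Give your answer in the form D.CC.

Answer: 1246.66

Derivation:
After 1 (year_end (apply 10% annual interest)): balance=$1100.00 total_interest=$100.00
After 2 (month_end (apply 1% monthly interest)): balance=$1111.00 total_interest=$111.00
After 3 (year_end (apply 10% annual interest)): balance=$1222.10 total_interest=$222.10
After 4 (month_end (apply 1% monthly interest)): balance=$1234.32 total_interest=$234.32
After 5 (month_end (apply 1% monthly interest)): balance=$1246.66 total_interest=$246.66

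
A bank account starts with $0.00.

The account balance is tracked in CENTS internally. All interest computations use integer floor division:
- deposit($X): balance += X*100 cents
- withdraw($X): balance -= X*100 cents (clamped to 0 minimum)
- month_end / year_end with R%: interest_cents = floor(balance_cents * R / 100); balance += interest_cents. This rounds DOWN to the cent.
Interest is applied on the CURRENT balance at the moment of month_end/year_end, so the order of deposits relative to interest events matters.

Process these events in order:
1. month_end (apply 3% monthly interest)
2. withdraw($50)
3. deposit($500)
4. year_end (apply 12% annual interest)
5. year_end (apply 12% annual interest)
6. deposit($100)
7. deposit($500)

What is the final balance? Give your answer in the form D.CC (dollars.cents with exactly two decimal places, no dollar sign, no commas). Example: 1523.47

After 1 (month_end (apply 3% monthly interest)): balance=$0.00 total_interest=$0.00
After 2 (withdraw($50)): balance=$0.00 total_interest=$0.00
After 3 (deposit($500)): balance=$500.00 total_interest=$0.00
After 4 (year_end (apply 12% annual interest)): balance=$560.00 total_interest=$60.00
After 5 (year_end (apply 12% annual interest)): balance=$627.20 total_interest=$127.20
After 6 (deposit($100)): balance=$727.20 total_interest=$127.20
After 7 (deposit($500)): balance=$1227.20 total_interest=$127.20

Answer: 1227.20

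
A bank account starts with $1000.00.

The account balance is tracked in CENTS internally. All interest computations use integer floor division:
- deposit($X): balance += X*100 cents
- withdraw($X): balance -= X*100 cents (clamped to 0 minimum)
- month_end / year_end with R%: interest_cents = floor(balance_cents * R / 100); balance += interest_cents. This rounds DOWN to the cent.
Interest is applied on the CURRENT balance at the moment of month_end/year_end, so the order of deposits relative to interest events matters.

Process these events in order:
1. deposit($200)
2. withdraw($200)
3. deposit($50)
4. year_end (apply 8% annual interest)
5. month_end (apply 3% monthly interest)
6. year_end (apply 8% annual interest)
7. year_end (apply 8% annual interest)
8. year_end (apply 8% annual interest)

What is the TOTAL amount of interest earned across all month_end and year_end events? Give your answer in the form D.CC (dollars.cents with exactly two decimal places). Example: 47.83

Answer: 421.35

Derivation:
After 1 (deposit($200)): balance=$1200.00 total_interest=$0.00
After 2 (withdraw($200)): balance=$1000.00 total_interest=$0.00
After 3 (deposit($50)): balance=$1050.00 total_interest=$0.00
After 4 (year_end (apply 8% annual interest)): balance=$1134.00 total_interest=$84.00
After 5 (month_end (apply 3% monthly interest)): balance=$1168.02 total_interest=$118.02
After 6 (year_end (apply 8% annual interest)): balance=$1261.46 total_interest=$211.46
After 7 (year_end (apply 8% annual interest)): balance=$1362.37 total_interest=$312.37
After 8 (year_end (apply 8% annual interest)): balance=$1471.35 total_interest=$421.35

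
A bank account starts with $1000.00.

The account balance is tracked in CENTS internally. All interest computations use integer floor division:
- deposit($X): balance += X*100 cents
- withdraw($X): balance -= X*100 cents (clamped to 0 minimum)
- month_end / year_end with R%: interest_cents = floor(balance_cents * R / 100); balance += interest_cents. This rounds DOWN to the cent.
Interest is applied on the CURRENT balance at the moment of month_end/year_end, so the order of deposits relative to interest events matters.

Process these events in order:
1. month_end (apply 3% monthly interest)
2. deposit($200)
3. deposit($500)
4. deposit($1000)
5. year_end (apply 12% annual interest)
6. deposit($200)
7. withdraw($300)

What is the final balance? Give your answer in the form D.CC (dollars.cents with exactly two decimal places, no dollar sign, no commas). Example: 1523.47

Answer: 2957.60

Derivation:
After 1 (month_end (apply 3% monthly interest)): balance=$1030.00 total_interest=$30.00
After 2 (deposit($200)): balance=$1230.00 total_interest=$30.00
After 3 (deposit($500)): balance=$1730.00 total_interest=$30.00
After 4 (deposit($1000)): balance=$2730.00 total_interest=$30.00
After 5 (year_end (apply 12% annual interest)): balance=$3057.60 total_interest=$357.60
After 6 (deposit($200)): balance=$3257.60 total_interest=$357.60
After 7 (withdraw($300)): balance=$2957.60 total_interest=$357.60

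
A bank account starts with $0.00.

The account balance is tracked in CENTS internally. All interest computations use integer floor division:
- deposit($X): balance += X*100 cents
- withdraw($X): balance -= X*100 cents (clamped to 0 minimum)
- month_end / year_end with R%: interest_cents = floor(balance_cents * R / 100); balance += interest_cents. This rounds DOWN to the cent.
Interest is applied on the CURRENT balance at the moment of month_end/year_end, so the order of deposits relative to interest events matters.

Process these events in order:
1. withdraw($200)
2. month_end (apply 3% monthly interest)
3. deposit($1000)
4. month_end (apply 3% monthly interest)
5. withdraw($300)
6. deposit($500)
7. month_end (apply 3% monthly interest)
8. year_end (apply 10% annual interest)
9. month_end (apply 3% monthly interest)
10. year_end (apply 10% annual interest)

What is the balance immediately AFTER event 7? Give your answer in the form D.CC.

After 1 (withdraw($200)): balance=$0.00 total_interest=$0.00
After 2 (month_end (apply 3% monthly interest)): balance=$0.00 total_interest=$0.00
After 3 (deposit($1000)): balance=$1000.00 total_interest=$0.00
After 4 (month_end (apply 3% monthly interest)): balance=$1030.00 total_interest=$30.00
After 5 (withdraw($300)): balance=$730.00 total_interest=$30.00
After 6 (deposit($500)): balance=$1230.00 total_interest=$30.00
After 7 (month_end (apply 3% monthly interest)): balance=$1266.90 total_interest=$66.90

Answer: 1266.90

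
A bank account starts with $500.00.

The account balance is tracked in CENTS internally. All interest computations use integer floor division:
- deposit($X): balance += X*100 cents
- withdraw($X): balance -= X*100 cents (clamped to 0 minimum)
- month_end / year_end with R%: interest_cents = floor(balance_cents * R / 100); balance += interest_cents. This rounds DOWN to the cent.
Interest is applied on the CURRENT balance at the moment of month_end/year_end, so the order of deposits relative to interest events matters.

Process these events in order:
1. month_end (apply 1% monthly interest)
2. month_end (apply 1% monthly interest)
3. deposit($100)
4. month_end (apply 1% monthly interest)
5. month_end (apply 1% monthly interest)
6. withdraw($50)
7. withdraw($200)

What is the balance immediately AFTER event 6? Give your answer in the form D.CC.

After 1 (month_end (apply 1% monthly interest)): balance=$505.00 total_interest=$5.00
After 2 (month_end (apply 1% monthly interest)): balance=$510.05 total_interest=$10.05
After 3 (deposit($100)): balance=$610.05 total_interest=$10.05
After 4 (month_end (apply 1% monthly interest)): balance=$616.15 total_interest=$16.15
After 5 (month_end (apply 1% monthly interest)): balance=$622.31 total_interest=$22.31
After 6 (withdraw($50)): balance=$572.31 total_interest=$22.31

Answer: 572.31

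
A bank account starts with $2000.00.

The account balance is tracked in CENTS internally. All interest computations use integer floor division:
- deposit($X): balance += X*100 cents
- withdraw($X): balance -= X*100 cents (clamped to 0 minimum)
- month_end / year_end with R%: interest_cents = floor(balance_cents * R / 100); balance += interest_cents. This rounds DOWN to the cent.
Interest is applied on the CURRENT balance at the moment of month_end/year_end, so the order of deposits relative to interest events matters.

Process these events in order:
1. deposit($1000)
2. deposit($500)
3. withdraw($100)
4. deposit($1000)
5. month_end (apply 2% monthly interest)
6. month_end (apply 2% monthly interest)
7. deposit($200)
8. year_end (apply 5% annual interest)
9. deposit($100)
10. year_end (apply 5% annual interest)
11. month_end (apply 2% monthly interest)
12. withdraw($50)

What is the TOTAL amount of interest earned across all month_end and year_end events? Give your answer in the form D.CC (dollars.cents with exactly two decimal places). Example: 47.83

After 1 (deposit($1000)): balance=$3000.00 total_interest=$0.00
After 2 (deposit($500)): balance=$3500.00 total_interest=$0.00
After 3 (withdraw($100)): balance=$3400.00 total_interest=$0.00
After 4 (deposit($1000)): balance=$4400.00 total_interest=$0.00
After 5 (month_end (apply 2% monthly interest)): balance=$4488.00 total_interest=$88.00
After 6 (month_end (apply 2% monthly interest)): balance=$4577.76 total_interest=$177.76
After 7 (deposit($200)): balance=$4777.76 total_interest=$177.76
After 8 (year_end (apply 5% annual interest)): balance=$5016.64 total_interest=$416.64
After 9 (deposit($100)): balance=$5116.64 total_interest=$416.64
After 10 (year_end (apply 5% annual interest)): balance=$5372.47 total_interest=$672.47
After 11 (month_end (apply 2% monthly interest)): balance=$5479.91 total_interest=$779.91
After 12 (withdraw($50)): balance=$5429.91 total_interest=$779.91

Answer: 779.91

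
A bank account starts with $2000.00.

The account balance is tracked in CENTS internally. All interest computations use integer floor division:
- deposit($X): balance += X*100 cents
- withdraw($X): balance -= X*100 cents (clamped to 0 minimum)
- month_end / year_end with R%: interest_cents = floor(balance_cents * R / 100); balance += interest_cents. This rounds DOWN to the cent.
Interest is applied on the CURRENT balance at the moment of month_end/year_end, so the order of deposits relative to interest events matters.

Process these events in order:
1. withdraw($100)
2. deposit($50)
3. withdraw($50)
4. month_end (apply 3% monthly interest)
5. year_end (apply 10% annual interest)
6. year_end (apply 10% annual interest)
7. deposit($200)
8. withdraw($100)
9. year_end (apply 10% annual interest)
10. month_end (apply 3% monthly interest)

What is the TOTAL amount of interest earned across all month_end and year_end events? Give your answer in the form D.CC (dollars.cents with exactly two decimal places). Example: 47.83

Answer: 796.20

Derivation:
After 1 (withdraw($100)): balance=$1900.00 total_interest=$0.00
After 2 (deposit($50)): balance=$1950.00 total_interest=$0.00
After 3 (withdraw($50)): balance=$1900.00 total_interest=$0.00
After 4 (month_end (apply 3% monthly interest)): balance=$1957.00 total_interest=$57.00
After 5 (year_end (apply 10% annual interest)): balance=$2152.70 total_interest=$252.70
After 6 (year_end (apply 10% annual interest)): balance=$2367.97 total_interest=$467.97
After 7 (deposit($200)): balance=$2567.97 total_interest=$467.97
After 8 (withdraw($100)): balance=$2467.97 total_interest=$467.97
After 9 (year_end (apply 10% annual interest)): balance=$2714.76 total_interest=$714.76
After 10 (month_end (apply 3% monthly interest)): balance=$2796.20 total_interest=$796.20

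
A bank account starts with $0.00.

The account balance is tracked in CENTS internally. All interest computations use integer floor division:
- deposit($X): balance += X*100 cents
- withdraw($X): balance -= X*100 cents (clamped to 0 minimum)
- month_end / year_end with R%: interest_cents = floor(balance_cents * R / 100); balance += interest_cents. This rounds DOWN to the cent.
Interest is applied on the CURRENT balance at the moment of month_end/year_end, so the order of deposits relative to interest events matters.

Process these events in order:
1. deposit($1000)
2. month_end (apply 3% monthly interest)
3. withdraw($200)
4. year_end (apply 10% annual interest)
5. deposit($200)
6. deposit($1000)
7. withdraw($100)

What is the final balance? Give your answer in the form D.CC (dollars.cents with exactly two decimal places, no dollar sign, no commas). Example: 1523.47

Answer: 2013.00

Derivation:
After 1 (deposit($1000)): balance=$1000.00 total_interest=$0.00
After 2 (month_end (apply 3% monthly interest)): balance=$1030.00 total_interest=$30.00
After 3 (withdraw($200)): balance=$830.00 total_interest=$30.00
After 4 (year_end (apply 10% annual interest)): balance=$913.00 total_interest=$113.00
After 5 (deposit($200)): balance=$1113.00 total_interest=$113.00
After 6 (deposit($1000)): balance=$2113.00 total_interest=$113.00
After 7 (withdraw($100)): balance=$2013.00 total_interest=$113.00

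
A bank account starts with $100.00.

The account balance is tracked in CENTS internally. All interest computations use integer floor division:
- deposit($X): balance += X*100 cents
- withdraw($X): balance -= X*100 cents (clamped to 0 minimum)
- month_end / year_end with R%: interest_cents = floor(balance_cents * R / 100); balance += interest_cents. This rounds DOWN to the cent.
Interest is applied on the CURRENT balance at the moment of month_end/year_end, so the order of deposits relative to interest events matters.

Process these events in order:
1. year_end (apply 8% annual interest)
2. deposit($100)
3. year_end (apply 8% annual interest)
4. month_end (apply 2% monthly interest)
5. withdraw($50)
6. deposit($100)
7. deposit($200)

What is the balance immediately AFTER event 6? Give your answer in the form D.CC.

After 1 (year_end (apply 8% annual interest)): balance=$108.00 total_interest=$8.00
After 2 (deposit($100)): balance=$208.00 total_interest=$8.00
After 3 (year_end (apply 8% annual interest)): balance=$224.64 total_interest=$24.64
After 4 (month_end (apply 2% monthly interest)): balance=$229.13 total_interest=$29.13
After 5 (withdraw($50)): balance=$179.13 total_interest=$29.13
After 6 (deposit($100)): balance=$279.13 total_interest=$29.13

Answer: 279.13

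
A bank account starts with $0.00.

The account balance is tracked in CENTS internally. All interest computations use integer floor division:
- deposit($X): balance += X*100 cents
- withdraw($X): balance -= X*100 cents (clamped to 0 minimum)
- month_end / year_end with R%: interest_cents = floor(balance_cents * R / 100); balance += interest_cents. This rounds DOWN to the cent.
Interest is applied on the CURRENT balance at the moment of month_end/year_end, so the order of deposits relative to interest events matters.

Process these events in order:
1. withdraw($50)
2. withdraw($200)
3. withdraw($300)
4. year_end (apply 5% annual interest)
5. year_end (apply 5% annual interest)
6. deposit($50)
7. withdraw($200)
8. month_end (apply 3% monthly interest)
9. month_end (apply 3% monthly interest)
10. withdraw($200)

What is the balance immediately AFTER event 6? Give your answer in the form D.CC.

After 1 (withdraw($50)): balance=$0.00 total_interest=$0.00
After 2 (withdraw($200)): balance=$0.00 total_interest=$0.00
After 3 (withdraw($300)): balance=$0.00 total_interest=$0.00
After 4 (year_end (apply 5% annual interest)): balance=$0.00 total_interest=$0.00
After 5 (year_end (apply 5% annual interest)): balance=$0.00 total_interest=$0.00
After 6 (deposit($50)): balance=$50.00 total_interest=$0.00

Answer: 50.00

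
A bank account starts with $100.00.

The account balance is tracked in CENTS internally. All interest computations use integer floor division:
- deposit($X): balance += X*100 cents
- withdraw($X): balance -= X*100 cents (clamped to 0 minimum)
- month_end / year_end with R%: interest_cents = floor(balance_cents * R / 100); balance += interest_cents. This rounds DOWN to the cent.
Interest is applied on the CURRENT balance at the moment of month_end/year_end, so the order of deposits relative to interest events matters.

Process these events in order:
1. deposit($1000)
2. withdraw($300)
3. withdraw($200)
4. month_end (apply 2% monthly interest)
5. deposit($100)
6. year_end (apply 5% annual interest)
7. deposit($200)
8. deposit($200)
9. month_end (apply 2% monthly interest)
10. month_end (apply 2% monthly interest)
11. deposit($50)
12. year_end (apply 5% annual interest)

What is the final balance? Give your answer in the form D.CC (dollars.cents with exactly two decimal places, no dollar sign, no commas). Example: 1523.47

Answer: 1306.15

Derivation:
After 1 (deposit($1000)): balance=$1100.00 total_interest=$0.00
After 2 (withdraw($300)): balance=$800.00 total_interest=$0.00
After 3 (withdraw($200)): balance=$600.00 total_interest=$0.00
After 4 (month_end (apply 2% monthly interest)): balance=$612.00 total_interest=$12.00
After 5 (deposit($100)): balance=$712.00 total_interest=$12.00
After 6 (year_end (apply 5% annual interest)): balance=$747.60 total_interest=$47.60
After 7 (deposit($200)): balance=$947.60 total_interest=$47.60
After 8 (deposit($200)): balance=$1147.60 total_interest=$47.60
After 9 (month_end (apply 2% monthly interest)): balance=$1170.55 total_interest=$70.55
After 10 (month_end (apply 2% monthly interest)): balance=$1193.96 total_interest=$93.96
After 11 (deposit($50)): balance=$1243.96 total_interest=$93.96
After 12 (year_end (apply 5% annual interest)): balance=$1306.15 total_interest=$156.15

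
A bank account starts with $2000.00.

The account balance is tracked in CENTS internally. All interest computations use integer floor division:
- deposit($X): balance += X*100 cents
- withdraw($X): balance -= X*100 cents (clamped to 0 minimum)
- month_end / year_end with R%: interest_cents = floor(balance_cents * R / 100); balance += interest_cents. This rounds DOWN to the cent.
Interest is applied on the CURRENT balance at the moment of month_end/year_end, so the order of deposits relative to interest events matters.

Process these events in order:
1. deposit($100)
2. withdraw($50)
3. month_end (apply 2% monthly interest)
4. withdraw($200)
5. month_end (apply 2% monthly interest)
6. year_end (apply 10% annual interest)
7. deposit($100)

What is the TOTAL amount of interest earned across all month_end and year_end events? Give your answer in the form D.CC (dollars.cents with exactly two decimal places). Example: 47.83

After 1 (deposit($100)): balance=$2100.00 total_interest=$0.00
After 2 (withdraw($50)): balance=$2050.00 total_interest=$0.00
After 3 (month_end (apply 2% monthly interest)): balance=$2091.00 total_interest=$41.00
After 4 (withdraw($200)): balance=$1891.00 total_interest=$41.00
After 5 (month_end (apply 2% monthly interest)): balance=$1928.82 total_interest=$78.82
After 6 (year_end (apply 10% annual interest)): balance=$2121.70 total_interest=$271.70
After 7 (deposit($100)): balance=$2221.70 total_interest=$271.70

Answer: 271.70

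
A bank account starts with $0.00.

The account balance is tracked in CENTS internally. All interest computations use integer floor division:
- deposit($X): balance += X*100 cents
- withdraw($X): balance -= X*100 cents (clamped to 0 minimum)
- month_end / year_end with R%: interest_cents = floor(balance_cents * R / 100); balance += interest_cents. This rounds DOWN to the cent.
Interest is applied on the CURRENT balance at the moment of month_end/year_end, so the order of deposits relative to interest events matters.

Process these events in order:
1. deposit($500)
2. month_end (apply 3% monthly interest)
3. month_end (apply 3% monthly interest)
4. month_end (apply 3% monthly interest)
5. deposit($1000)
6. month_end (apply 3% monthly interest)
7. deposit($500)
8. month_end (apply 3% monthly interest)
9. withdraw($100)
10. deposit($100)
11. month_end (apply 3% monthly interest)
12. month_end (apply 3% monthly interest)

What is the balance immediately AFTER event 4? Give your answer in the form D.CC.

After 1 (deposit($500)): balance=$500.00 total_interest=$0.00
After 2 (month_end (apply 3% monthly interest)): balance=$515.00 total_interest=$15.00
After 3 (month_end (apply 3% monthly interest)): balance=$530.45 total_interest=$30.45
After 4 (month_end (apply 3% monthly interest)): balance=$546.36 total_interest=$46.36

Answer: 546.36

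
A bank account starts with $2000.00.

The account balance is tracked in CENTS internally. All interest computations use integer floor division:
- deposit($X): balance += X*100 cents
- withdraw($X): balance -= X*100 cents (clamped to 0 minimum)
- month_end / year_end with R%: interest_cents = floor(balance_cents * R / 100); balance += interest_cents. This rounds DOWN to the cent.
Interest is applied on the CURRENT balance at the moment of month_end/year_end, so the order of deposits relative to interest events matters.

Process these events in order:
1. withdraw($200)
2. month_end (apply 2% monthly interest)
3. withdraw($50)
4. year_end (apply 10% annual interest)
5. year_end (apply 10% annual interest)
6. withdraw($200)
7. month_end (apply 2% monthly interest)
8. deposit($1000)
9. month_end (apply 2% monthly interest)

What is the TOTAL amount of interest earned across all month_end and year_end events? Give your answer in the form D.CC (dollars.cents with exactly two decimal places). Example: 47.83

After 1 (withdraw($200)): balance=$1800.00 total_interest=$0.00
After 2 (month_end (apply 2% monthly interest)): balance=$1836.00 total_interest=$36.00
After 3 (withdraw($50)): balance=$1786.00 total_interest=$36.00
After 4 (year_end (apply 10% annual interest)): balance=$1964.60 total_interest=$214.60
After 5 (year_end (apply 10% annual interest)): balance=$2161.06 total_interest=$411.06
After 6 (withdraw($200)): balance=$1961.06 total_interest=$411.06
After 7 (month_end (apply 2% monthly interest)): balance=$2000.28 total_interest=$450.28
After 8 (deposit($1000)): balance=$3000.28 total_interest=$450.28
After 9 (month_end (apply 2% monthly interest)): balance=$3060.28 total_interest=$510.28

Answer: 510.28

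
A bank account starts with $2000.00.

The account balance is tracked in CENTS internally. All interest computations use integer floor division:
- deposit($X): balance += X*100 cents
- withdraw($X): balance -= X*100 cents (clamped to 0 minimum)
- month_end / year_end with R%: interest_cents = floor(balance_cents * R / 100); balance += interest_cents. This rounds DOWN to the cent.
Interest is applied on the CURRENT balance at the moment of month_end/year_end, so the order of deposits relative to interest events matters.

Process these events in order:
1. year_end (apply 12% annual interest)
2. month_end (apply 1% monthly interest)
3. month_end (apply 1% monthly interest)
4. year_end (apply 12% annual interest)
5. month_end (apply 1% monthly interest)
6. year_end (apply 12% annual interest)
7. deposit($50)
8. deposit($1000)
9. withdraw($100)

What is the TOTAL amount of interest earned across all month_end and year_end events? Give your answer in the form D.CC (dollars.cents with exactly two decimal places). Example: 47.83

Answer: 894.98

Derivation:
After 1 (year_end (apply 12% annual interest)): balance=$2240.00 total_interest=$240.00
After 2 (month_end (apply 1% monthly interest)): balance=$2262.40 total_interest=$262.40
After 3 (month_end (apply 1% monthly interest)): balance=$2285.02 total_interest=$285.02
After 4 (year_end (apply 12% annual interest)): balance=$2559.22 total_interest=$559.22
After 5 (month_end (apply 1% monthly interest)): balance=$2584.81 total_interest=$584.81
After 6 (year_end (apply 12% annual interest)): balance=$2894.98 total_interest=$894.98
After 7 (deposit($50)): balance=$2944.98 total_interest=$894.98
After 8 (deposit($1000)): balance=$3944.98 total_interest=$894.98
After 9 (withdraw($100)): balance=$3844.98 total_interest=$894.98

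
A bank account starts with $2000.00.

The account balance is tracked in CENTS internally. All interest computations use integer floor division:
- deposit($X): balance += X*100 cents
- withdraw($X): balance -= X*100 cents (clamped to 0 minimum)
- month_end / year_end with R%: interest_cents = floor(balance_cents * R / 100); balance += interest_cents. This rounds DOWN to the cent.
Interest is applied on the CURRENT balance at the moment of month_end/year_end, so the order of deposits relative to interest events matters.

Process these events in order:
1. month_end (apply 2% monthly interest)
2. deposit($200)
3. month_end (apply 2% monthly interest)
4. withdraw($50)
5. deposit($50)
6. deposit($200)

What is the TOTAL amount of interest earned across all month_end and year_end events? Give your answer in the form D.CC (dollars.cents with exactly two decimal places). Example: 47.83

After 1 (month_end (apply 2% monthly interest)): balance=$2040.00 total_interest=$40.00
After 2 (deposit($200)): balance=$2240.00 total_interest=$40.00
After 3 (month_end (apply 2% monthly interest)): balance=$2284.80 total_interest=$84.80
After 4 (withdraw($50)): balance=$2234.80 total_interest=$84.80
After 5 (deposit($50)): balance=$2284.80 total_interest=$84.80
After 6 (deposit($200)): balance=$2484.80 total_interest=$84.80

Answer: 84.80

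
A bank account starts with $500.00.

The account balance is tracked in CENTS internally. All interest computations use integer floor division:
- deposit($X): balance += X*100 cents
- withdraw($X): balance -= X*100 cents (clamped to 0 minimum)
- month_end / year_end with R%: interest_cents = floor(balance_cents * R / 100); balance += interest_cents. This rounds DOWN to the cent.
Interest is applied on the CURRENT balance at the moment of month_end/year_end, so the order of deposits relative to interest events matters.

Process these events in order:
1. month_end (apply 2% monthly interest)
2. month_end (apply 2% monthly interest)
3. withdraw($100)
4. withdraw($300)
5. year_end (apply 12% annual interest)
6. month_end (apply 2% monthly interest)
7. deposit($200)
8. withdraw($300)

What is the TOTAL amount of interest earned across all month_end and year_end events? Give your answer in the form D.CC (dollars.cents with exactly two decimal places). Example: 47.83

After 1 (month_end (apply 2% monthly interest)): balance=$510.00 total_interest=$10.00
After 2 (month_end (apply 2% monthly interest)): balance=$520.20 total_interest=$20.20
After 3 (withdraw($100)): balance=$420.20 total_interest=$20.20
After 4 (withdraw($300)): balance=$120.20 total_interest=$20.20
After 5 (year_end (apply 12% annual interest)): balance=$134.62 total_interest=$34.62
After 6 (month_end (apply 2% monthly interest)): balance=$137.31 total_interest=$37.31
After 7 (deposit($200)): balance=$337.31 total_interest=$37.31
After 8 (withdraw($300)): balance=$37.31 total_interest=$37.31

Answer: 37.31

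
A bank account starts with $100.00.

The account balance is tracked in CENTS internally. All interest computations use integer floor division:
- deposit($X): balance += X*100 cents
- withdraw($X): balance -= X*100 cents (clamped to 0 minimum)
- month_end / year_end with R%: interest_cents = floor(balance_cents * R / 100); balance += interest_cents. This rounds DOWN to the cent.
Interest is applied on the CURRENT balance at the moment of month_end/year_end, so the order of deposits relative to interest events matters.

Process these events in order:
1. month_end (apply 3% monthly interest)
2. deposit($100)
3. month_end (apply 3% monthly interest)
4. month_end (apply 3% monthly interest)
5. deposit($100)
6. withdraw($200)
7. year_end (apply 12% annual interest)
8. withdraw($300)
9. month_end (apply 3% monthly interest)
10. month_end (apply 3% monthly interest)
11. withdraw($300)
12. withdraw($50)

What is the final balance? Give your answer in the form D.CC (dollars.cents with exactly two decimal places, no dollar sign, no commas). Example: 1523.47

After 1 (month_end (apply 3% monthly interest)): balance=$103.00 total_interest=$3.00
After 2 (deposit($100)): balance=$203.00 total_interest=$3.00
After 3 (month_end (apply 3% monthly interest)): balance=$209.09 total_interest=$9.09
After 4 (month_end (apply 3% monthly interest)): balance=$215.36 total_interest=$15.36
After 5 (deposit($100)): balance=$315.36 total_interest=$15.36
After 6 (withdraw($200)): balance=$115.36 total_interest=$15.36
After 7 (year_end (apply 12% annual interest)): balance=$129.20 total_interest=$29.20
After 8 (withdraw($300)): balance=$0.00 total_interest=$29.20
After 9 (month_end (apply 3% monthly interest)): balance=$0.00 total_interest=$29.20
After 10 (month_end (apply 3% monthly interest)): balance=$0.00 total_interest=$29.20
After 11 (withdraw($300)): balance=$0.00 total_interest=$29.20
After 12 (withdraw($50)): balance=$0.00 total_interest=$29.20

Answer: 0.00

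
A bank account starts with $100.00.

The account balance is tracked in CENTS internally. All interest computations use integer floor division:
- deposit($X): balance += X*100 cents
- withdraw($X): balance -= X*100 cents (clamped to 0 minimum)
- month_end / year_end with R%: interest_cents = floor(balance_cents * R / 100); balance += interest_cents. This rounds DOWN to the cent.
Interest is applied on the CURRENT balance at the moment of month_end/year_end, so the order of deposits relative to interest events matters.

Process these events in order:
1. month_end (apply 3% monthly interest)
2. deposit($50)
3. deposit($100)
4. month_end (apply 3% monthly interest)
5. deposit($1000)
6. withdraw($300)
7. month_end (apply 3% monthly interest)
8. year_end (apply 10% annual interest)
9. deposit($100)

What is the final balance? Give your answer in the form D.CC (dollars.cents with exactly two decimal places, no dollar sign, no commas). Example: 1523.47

Answer: 1188.34

Derivation:
After 1 (month_end (apply 3% monthly interest)): balance=$103.00 total_interest=$3.00
After 2 (deposit($50)): balance=$153.00 total_interest=$3.00
After 3 (deposit($100)): balance=$253.00 total_interest=$3.00
After 4 (month_end (apply 3% monthly interest)): balance=$260.59 total_interest=$10.59
After 5 (deposit($1000)): balance=$1260.59 total_interest=$10.59
After 6 (withdraw($300)): balance=$960.59 total_interest=$10.59
After 7 (month_end (apply 3% monthly interest)): balance=$989.40 total_interest=$39.40
After 8 (year_end (apply 10% annual interest)): balance=$1088.34 total_interest=$138.34
After 9 (deposit($100)): balance=$1188.34 total_interest=$138.34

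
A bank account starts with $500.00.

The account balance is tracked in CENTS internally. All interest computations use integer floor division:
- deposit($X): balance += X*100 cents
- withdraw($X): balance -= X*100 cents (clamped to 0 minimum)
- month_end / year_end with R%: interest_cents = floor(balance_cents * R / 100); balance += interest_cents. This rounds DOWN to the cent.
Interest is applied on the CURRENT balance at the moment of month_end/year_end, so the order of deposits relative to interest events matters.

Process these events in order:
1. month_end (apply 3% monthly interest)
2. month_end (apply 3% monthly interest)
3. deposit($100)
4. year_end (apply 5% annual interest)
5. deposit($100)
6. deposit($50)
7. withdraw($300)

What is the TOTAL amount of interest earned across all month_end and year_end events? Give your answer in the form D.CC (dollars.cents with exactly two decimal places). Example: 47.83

After 1 (month_end (apply 3% monthly interest)): balance=$515.00 total_interest=$15.00
After 2 (month_end (apply 3% monthly interest)): balance=$530.45 total_interest=$30.45
After 3 (deposit($100)): balance=$630.45 total_interest=$30.45
After 4 (year_end (apply 5% annual interest)): balance=$661.97 total_interest=$61.97
After 5 (deposit($100)): balance=$761.97 total_interest=$61.97
After 6 (deposit($50)): balance=$811.97 total_interest=$61.97
After 7 (withdraw($300)): balance=$511.97 total_interest=$61.97

Answer: 61.97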